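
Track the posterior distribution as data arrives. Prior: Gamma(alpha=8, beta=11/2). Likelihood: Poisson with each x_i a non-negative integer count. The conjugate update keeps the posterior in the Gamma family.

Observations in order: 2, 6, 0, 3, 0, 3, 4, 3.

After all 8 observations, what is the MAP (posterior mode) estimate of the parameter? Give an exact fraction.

obs 1: x=2 → posterior Gamma(10, 13/2)
obs 2: x=6 → posterior Gamma(16, 15/2)
obs 3: x=0 → posterior Gamma(16, 17/2)
obs 4: x=3 → posterior Gamma(19, 19/2)
obs 5: x=0 → posterior Gamma(19, 21/2)
obs 6: x=3 → posterior Gamma(22, 23/2)
obs 7: x=4 → posterior Gamma(26, 25/2)
obs 8: x=3 → posterior Gamma(29, 27/2)

56/27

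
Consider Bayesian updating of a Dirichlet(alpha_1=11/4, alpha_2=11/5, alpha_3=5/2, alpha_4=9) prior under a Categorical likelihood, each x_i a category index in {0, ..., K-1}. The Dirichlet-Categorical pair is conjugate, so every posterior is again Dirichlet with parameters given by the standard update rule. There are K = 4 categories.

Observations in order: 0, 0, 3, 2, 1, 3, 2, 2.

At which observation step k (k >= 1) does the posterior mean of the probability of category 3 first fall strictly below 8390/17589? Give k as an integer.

obs 1: x=0 → posterior Dirichlet(15/4, 11/5, 5/2, 9)
obs 2: x=0 → posterior Dirichlet(19/4, 11/5, 5/2, 9)
obs 3: x=3 → posterior Dirichlet(19/4, 11/5, 5/2, 10)
obs 4: x=2 → posterior Dirichlet(19/4, 11/5, 7/2, 10)
obs 5: x=1 → posterior Dirichlet(19/4, 16/5, 7/2, 10)
obs 6: x=3 → posterior Dirichlet(19/4, 16/5, 7/2, 11)
obs 7: x=2 → posterior Dirichlet(19/4, 16/5, 9/2, 11)
obs 8: x=2 → posterior Dirichlet(19/4, 16/5, 11/2, 11)

k = 5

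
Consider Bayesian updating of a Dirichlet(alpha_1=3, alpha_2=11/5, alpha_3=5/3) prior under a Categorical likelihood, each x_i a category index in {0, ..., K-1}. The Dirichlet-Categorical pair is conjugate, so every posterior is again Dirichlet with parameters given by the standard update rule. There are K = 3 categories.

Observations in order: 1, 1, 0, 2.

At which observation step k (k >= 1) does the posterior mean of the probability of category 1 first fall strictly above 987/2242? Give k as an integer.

k = 2

obs 1: x=1 → posterior Dirichlet(3, 16/5, 5/3)
obs 2: x=1 → posterior Dirichlet(3, 21/5, 5/3)
obs 3: x=0 → posterior Dirichlet(4, 21/5, 5/3)
obs 4: x=2 → posterior Dirichlet(4, 21/5, 8/3)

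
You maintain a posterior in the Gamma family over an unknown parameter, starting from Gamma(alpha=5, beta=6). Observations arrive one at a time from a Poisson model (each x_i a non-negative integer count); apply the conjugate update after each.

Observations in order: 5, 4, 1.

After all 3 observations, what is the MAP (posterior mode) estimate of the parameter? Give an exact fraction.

obs 1: x=5 → posterior Gamma(10, 7)
obs 2: x=4 → posterior Gamma(14, 8)
obs 3: x=1 → posterior Gamma(15, 9)

14/9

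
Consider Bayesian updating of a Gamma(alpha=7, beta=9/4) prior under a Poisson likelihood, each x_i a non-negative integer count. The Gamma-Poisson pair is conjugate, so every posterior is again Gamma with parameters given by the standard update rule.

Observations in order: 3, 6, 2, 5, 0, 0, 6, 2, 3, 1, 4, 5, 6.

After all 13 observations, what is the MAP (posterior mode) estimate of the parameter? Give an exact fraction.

obs 1: x=3 → posterior Gamma(10, 13/4)
obs 2: x=6 → posterior Gamma(16, 17/4)
obs 3: x=2 → posterior Gamma(18, 21/4)
obs 4: x=5 → posterior Gamma(23, 25/4)
obs 5: x=0 → posterior Gamma(23, 29/4)
obs 6: x=0 → posterior Gamma(23, 33/4)
obs 7: x=6 → posterior Gamma(29, 37/4)
obs 8: x=2 → posterior Gamma(31, 41/4)
obs 9: x=3 → posterior Gamma(34, 45/4)
obs 10: x=1 → posterior Gamma(35, 49/4)
obs 11: x=4 → posterior Gamma(39, 53/4)
obs 12: x=5 → posterior Gamma(44, 57/4)
obs 13: x=6 → posterior Gamma(50, 61/4)

196/61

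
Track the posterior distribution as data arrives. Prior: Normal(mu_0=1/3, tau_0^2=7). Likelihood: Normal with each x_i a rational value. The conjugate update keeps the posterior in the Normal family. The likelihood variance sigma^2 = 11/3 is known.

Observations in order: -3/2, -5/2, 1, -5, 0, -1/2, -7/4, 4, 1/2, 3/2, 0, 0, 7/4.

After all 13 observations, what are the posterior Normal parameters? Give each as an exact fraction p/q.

obs 1: x=-3/2 → posterior Normal(-167/192, 77/32)
obs 2: x=-5/2 → posterior Normal(-241/159, 77/53)
obs 3: x=1 → posterior Normal(-89/111, 77/74)
obs 4: x=-5 → posterior Normal(-493/285, 77/95)
obs 5: x=0 → posterior Normal(-17/12, 77/116)
obs 6: x=-1/2 → posterior Normal(-1049/822, 77/137)
obs 7: x=-7/4 → posterior Normal(-2539/1896, 77/158)
obs 8: x=4 → posterior Normal(-1531/2148, 77/179)
obs 9: x=1/2 → posterior Normal(-281/480, 77/200)
obs 10: x=3/2 → posterior Normal(-79/204, 77/221)
obs 11: x=0 → posterior Normal(-1027/2904, 7/22)
obs 12: x=0 → posterior Normal(-1027/3156, 77/263)
obs 13: x=7/4 → posterior Normal(-293/1704, 77/284)

mu_0=-293/1704, tau_0^2=77/284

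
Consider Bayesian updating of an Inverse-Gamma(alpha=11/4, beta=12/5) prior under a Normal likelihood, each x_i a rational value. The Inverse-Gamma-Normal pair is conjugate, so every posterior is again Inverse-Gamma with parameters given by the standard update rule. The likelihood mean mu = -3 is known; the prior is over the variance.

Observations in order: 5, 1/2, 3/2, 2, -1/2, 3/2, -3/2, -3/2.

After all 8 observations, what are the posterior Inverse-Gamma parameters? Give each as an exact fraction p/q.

obs 1: x=5 → posterior Inverse-Gamma(13/4, 172/5)
obs 2: x=1/2 → posterior Inverse-Gamma(15/4, 1621/40)
obs 3: x=3/2 → posterior Inverse-Gamma(17/4, 1013/20)
obs 4: x=2 → posterior Inverse-Gamma(19/4, 1263/20)
obs 5: x=-1/2 → posterior Inverse-Gamma(21/4, 2651/40)
obs 6: x=3/2 → posterior Inverse-Gamma(23/4, 382/5)
obs 7: x=-3/2 → posterior Inverse-Gamma(25/4, 3101/40)
obs 8: x=-3/2 → posterior Inverse-Gamma(27/4, 1573/20)

alpha=27/4, beta=1573/20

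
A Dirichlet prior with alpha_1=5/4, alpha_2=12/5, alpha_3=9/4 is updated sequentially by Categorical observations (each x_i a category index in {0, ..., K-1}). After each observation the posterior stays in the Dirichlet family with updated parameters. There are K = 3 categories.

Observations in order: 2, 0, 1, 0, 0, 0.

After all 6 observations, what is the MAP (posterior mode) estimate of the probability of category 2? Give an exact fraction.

obs 1: x=2 → posterior Dirichlet(5/4, 12/5, 13/4)
obs 2: x=0 → posterior Dirichlet(9/4, 12/5, 13/4)
obs 3: x=1 → posterior Dirichlet(9/4, 17/5, 13/4)
obs 4: x=0 → posterior Dirichlet(13/4, 17/5, 13/4)
obs 5: x=0 → posterior Dirichlet(17/4, 17/5, 13/4)
obs 6: x=0 → posterior Dirichlet(21/4, 17/5, 13/4)

45/178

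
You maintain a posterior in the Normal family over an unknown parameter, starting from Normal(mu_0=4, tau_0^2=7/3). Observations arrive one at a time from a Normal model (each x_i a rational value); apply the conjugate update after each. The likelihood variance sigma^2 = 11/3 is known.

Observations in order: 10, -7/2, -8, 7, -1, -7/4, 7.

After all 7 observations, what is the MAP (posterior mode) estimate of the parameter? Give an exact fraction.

449/240

obs 1: x=10 → posterior Normal(19/3, 77/54)
obs 2: x=-7/2 → posterior Normal(179/50, 77/75)
obs 3: x=-8 → posterior Normal(67/64, 77/96)
obs 4: x=7 → posterior Normal(55/26, 77/117)
obs 5: x=-1 → posterior Normal(151/92, 77/138)
obs 6: x=-7/4 → posterior Normal(253/212, 77/159)
obs 7: x=7 → posterior Normal(449/240, 77/180)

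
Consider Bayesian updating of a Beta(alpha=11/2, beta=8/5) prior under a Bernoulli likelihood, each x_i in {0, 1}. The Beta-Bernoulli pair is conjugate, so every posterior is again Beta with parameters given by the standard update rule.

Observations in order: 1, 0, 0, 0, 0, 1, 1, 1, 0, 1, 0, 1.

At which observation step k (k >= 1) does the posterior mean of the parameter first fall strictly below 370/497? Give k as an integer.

obs 1: x=1 → posterior Beta(13/2, 8/5)
obs 2: x=0 → posterior Beta(13/2, 13/5)
obs 3: x=0 → posterior Beta(13/2, 18/5)
obs 4: x=0 → posterior Beta(13/2, 23/5)
obs 5: x=0 → posterior Beta(13/2, 28/5)
obs 6: x=1 → posterior Beta(15/2, 28/5)
obs 7: x=1 → posterior Beta(17/2, 28/5)
obs 8: x=1 → posterior Beta(19/2, 28/5)
obs 9: x=0 → posterior Beta(19/2, 33/5)
obs 10: x=1 → posterior Beta(21/2, 33/5)
obs 11: x=0 → posterior Beta(21/2, 38/5)
obs 12: x=1 → posterior Beta(23/2, 38/5)

k = 2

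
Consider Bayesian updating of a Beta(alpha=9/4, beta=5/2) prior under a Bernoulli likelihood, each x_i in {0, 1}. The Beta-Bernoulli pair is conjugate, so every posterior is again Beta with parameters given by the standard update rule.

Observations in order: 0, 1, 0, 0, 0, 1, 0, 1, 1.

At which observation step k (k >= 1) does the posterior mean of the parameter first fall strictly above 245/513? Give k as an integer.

obs 1: x=0 → posterior Beta(9/4, 7/2)
obs 2: x=1 → posterior Beta(13/4, 7/2)
obs 3: x=0 → posterior Beta(13/4, 9/2)
obs 4: x=0 → posterior Beta(13/4, 11/2)
obs 5: x=0 → posterior Beta(13/4, 13/2)
obs 6: x=1 → posterior Beta(17/4, 13/2)
obs 7: x=0 → posterior Beta(17/4, 15/2)
obs 8: x=1 → posterior Beta(21/4, 15/2)
obs 9: x=1 → posterior Beta(25/4, 15/2)

k = 2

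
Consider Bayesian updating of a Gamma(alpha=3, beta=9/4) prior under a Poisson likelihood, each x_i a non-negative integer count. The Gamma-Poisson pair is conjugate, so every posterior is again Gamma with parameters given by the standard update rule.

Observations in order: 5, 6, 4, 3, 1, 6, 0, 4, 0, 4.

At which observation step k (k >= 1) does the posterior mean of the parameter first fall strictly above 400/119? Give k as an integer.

obs 1: x=5 → posterior Gamma(8, 13/4)
obs 2: x=6 → posterior Gamma(14, 17/4)
obs 3: x=4 → posterior Gamma(18, 21/4)
obs 4: x=3 → posterior Gamma(21, 25/4)
obs 5: x=1 → posterior Gamma(22, 29/4)
obs 6: x=6 → posterior Gamma(28, 33/4)
obs 7: x=0 → posterior Gamma(28, 37/4)
obs 8: x=4 → posterior Gamma(32, 41/4)
obs 9: x=0 → posterior Gamma(32, 45/4)
obs 10: x=4 → posterior Gamma(36, 49/4)

k = 3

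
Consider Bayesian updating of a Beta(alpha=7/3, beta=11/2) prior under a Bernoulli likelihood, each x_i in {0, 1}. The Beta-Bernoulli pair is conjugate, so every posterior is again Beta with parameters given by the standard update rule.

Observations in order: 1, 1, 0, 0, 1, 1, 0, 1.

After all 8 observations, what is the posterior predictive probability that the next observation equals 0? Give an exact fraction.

obs 1: x=1 → posterior Beta(10/3, 11/2)
obs 2: x=1 → posterior Beta(13/3, 11/2)
obs 3: x=0 → posterior Beta(13/3, 13/2)
obs 4: x=0 → posterior Beta(13/3, 15/2)
obs 5: x=1 → posterior Beta(16/3, 15/2)
obs 6: x=1 → posterior Beta(19/3, 15/2)
obs 7: x=0 → posterior Beta(19/3, 17/2)
obs 8: x=1 → posterior Beta(22/3, 17/2)

51/95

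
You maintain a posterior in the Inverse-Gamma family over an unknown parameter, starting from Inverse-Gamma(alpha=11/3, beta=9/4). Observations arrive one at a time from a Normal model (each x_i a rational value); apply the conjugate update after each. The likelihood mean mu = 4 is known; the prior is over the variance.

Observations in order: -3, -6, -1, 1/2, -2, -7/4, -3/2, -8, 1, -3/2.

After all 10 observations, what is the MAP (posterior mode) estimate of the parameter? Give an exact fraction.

22719/928

obs 1: x=-3 → posterior Inverse-Gamma(25/6, 107/4)
obs 2: x=-6 → posterior Inverse-Gamma(14/3, 307/4)
obs 3: x=-1 → posterior Inverse-Gamma(31/6, 357/4)
obs 4: x=1/2 → posterior Inverse-Gamma(17/3, 763/8)
obs 5: x=-2 → posterior Inverse-Gamma(37/6, 907/8)
obs 6: x=-7/4 → posterior Inverse-Gamma(20/3, 4157/32)
obs 7: x=-3/2 → posterior Inverse-Gamma(43/6, 4641/32)
obs 8: x=-8 → posterior Inverse-Gamma(23/3, 6945/32)
obs 9: x=1 → posterior Inverse-Gamma(49/6, 7089/32)
obs 10: x=-3/2 → posterior Inverse-Gamma(26/3, 7573/32)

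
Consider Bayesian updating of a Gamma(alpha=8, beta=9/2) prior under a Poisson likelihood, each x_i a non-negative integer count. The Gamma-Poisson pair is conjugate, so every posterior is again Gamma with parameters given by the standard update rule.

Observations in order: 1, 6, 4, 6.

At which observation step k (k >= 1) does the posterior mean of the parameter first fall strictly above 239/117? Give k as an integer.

obs 1: x=1 → posterior Gamma(9, 11/2)
obs 2: x=6 → posterior Gamma(15, 13/2)
obs 3: x=4 → posterior Gamma(19, 15/2)
obs 4: x=6 → posterior Gamma(25, 17/2)

k = 2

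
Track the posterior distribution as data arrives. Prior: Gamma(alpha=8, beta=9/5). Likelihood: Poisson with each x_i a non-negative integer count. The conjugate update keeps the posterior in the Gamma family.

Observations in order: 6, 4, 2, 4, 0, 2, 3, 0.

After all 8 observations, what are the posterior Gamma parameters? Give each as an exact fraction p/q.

obs 1: x=6 → posterior Gamma(14, 14/5)
obs 2: x=4 → posterior Gamma(18, 19/5)
obs 3: x=2 → posterior Gamma(20, 24/5)
obs 4: x=4 → posterior Gamma(24, 29/5)
obs 5: x=0 → posterior Gamma(24, 34/5)
obs 6: x=2 → posterior Gamma(26, 39/5)
obs 7: x=3 → posterior Gamma(29, 44/5)
obs 8: x=0 → posterior Gamma(29, 49/5)

alpha=29, beta=49/5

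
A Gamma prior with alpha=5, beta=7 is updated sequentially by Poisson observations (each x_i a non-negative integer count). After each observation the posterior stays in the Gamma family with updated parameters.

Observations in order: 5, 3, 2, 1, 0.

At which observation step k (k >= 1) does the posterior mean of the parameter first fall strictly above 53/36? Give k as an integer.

k = 3

obs 1: x=5 → posterior Gamma(10, 8)
obs 2: x=3 → posterior Gamma(13, 9)
obs 3: x=2 → posterior Gamma(15, 10)
obs 4: x=1 → posterior Gamma(16, 11)
obs 5: x=0 → posterior Gamma(16, 12)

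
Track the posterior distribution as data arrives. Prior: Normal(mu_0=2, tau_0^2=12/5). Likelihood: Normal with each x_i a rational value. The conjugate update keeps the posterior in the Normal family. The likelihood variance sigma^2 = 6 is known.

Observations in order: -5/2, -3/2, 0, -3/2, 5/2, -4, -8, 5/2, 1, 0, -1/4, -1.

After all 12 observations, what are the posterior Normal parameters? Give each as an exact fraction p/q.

obs 1: x=-5/2 → posterior Normal(5/7, 12/7)
obs 2: x=-3/2 → posterior Normal(2/9, 4/3)
obs 3: x=0 → posterior Normal(2/11, 12/11)
obs 4: x=-3/2 → posterior Normal(-1/13, 12/13)
obs 5: x=5/2 → posterior Normal(4/15, 4/5)
obs 6: x=-4 → posterior Normal(-4/17, 12/17)
obs 7: x=-8 → posterior Normal(-20/19, 12/19)
obs 8: x=5/2 → posterior Normal(-5/7, 4/7)
obs 9: x=1 → posterior Normal(-13/23, 12/23)
obs 10: x=0 → posterior Normal(-13/25, 12/25)
obs 11: x=-1/4 → posterior Normal(-1/2, 4/9)
obs 12: x=-1 → posterior Normal(-31/58, 12/29)

mu_0=-31/58, tau_0^2=12/29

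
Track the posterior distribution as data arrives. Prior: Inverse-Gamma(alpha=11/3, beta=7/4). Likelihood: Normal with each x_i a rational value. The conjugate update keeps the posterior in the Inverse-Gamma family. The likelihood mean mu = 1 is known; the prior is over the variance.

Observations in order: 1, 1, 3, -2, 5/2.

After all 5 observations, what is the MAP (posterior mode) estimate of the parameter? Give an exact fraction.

obs 1: x=1 → posterior Inverse-Gamma(25/6, 7/4)
obs 2: x=1 → posterior Inverse-Gamma(14/3, 7/4)
obs 3: x=3 → posterior Inverse-Gamma(31/6, 15/4)
obs 4: x=-2 → posterior Inverse-Gamma(17/3, 33/4)
obs 5: x=5/2 → posterior Inverse-Gamma(37/6, 75/8)

225/172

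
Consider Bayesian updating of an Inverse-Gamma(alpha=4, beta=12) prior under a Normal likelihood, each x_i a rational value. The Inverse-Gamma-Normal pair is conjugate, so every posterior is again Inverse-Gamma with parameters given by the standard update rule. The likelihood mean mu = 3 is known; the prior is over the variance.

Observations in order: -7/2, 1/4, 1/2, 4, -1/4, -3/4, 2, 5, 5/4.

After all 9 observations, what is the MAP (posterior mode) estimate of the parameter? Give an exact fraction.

455/76

obs 1: x=-7/2 → posterior Inverse-Gamma(9/2, 265/8)
obs 2: x=1/4 → posterior Inverse-Gamma(5, 1181/32)
obs 3: x=1/2 → posterior Inverse-Gamma(11/2, 1281/32)
obs 4: x=4 → posterior Inverse-Gamma(6, 1297/32)
obs 5: x=-1/4 → posterior Inverse-Gamma(13/2, 733/16)
obs 6: x=-3/4 → posterior Inverse-Gamma(7, 1691/32)
obs 7: x=2 → posterior Inverse-Gamma(15/2, 1707/32)
obs 8: x=5 → posterior Inverse-Gamma(8, 1771/32)
obs 9: x=5/4 → posterior Inverse-Gamma(17/2, 455/8)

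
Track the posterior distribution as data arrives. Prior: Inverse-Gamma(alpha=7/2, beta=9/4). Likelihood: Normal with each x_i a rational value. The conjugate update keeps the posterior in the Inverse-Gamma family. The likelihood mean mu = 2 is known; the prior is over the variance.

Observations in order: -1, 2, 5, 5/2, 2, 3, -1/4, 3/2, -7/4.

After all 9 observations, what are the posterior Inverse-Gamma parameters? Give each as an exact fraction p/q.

obs 1: x=-1 → posterior Inverse-Gamma(4, 27/4)
obs 2: x=2 → posterior Inverse-Gamma(9/2, 27/4)
obs 3: x=5 → posterior Inverse-Gamma(5, 45/4)
obs 4: x=5/2 → posterior Inverse-Gamma(11/2, 91/8)
obs 5: x=2 → posterior Inverse-Gamma(6, 91/8)
obs 6: x=3 → posterior Inverse-Gamma(13/2, 95/8)
obs 7: x=-1/4 → posterior Inverse-Gamma(7, 461/32)
obs 8: x=3/2 → posterior Inverse-Gamma(15/2, 465/32)
obs 9: x=-7/4 → posterior Inverse-Gamma(8, 345/16)

alpha=8, beta=345/16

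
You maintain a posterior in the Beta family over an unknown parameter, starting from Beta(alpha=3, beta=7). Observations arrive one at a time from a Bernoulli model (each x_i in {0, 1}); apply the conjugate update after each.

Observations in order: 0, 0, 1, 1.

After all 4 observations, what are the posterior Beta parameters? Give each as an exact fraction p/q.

obs 1: x=0 → posterior Beta(3, 8)
obs 2: x=0 → posterior Beta(3, 9)
obs 3: x=1 → posterior Beta(4, 9)
obs 4: x=1 → posterior Beta(5, 9)

alpha=5, beta=9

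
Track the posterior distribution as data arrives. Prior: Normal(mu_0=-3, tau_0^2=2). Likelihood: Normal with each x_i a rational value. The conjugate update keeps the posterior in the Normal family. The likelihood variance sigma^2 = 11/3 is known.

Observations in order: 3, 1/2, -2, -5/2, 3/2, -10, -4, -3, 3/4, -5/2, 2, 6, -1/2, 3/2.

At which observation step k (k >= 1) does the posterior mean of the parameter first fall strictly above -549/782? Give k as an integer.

obs 1: x=3 → posterior Normal(-15/17, 22/17)
obs 2: x=1/2 → posterior Normal(-12/23, 22/23)
obs 3: x=-2 → posterior Normal(-24/29, 22/29)
obs 4: x=-5/2 → posterior Normal(-39/35, 22/35)
obs 5: x=3/2 → posterior Normal(-30/41, 22/41)
obs 6: x=-10 → posterior Normal(-90/47, 22/47)
obs 7: x=-4 → posterior Normal(-114/53, 22/53)
obs 8: x=-3 → posterior Normal(-132/59, 22/59)
obs 9: x=3/4 → posterior Normal(-51/26, 22/65)
obs 10: x=-5/2 → posterior Normal(-285/142, 22/71)
obs 11: x=2 → posterior Normal(-261/154, 2/7)
obs 12: x=6 → posterior Normal(-189/166, 22/83)
obs 13: x=-1/2 → posterior Normal(-195/178, 22/89)
obs 14: x=3/2 → posterior Normal(-177/190, 22/95)

k = 2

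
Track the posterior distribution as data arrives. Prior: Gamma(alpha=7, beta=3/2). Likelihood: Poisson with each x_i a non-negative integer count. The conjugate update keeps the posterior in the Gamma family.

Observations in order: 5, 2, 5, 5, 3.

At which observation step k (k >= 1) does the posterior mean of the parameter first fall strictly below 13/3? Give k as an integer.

k = 2

obs 1: x=5 → posterior Gamma(12, 5/2)
obs 2: x=2 → posterior Gamma(14, 7/2)
obs 3: x=5 → posterior Gamma(19, 9/2)
obs 4: x=5 → posterior Gamma(24, 11/2)
obs 5: x=3 → posterior Gamma(27, 13/2)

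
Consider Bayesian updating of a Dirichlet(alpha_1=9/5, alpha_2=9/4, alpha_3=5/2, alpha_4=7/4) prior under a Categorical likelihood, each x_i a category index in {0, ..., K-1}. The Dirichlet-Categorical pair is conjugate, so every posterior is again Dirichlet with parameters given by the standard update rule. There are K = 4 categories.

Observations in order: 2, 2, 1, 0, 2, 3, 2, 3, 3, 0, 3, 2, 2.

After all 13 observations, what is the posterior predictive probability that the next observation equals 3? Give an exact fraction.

obs 1: x=2 → posterior Dirichlet(9/5, 9/4, 7/2, 7/4)
obs 2: x=2 → posterior Dirichlet(9/5, 9/4, 9/2, 7/4)
obs 3: x=1 → posterior Dirichlet(9/5, 13/4, 9/2, 7/4)
obs 4: x=0 → posterior Dirichlet(14/5, 13/4, 9/2, 7/4)
obs 5: x=2 → posterior Dirichlet(14/5, 13/4, 11/2, 7/4)
obs 6: x=3 → posterior Dirichlet(14/5, 13/4, 11/2, 11/4)
obs 7: x=2 → posterior Dirichlet(14/5, 13/4, 13/2, 11/4)
obs 8: x=3 → posterior Dirichlet(14/5, 13/4, 13/2, 15/4)
obs 9: x=3 → posterior Dirichlet(14/5, 13/4, 13/2, 19/4)
obs 10: x=0 → posterior Dirichlet(19/5, 13/4, 13/2, 19/4)
obs 11: x=3 → posterior Dirichlet(19/5, 13/4, 13/2, 23/4)
obs 12: x=2 → posterior Dirichlet(19/5, 13/4, 15/2, 23/4)
obs 13: x=2 → posterior Dirichlet(19/5, 13/4, 17/2, 23/4)

115/426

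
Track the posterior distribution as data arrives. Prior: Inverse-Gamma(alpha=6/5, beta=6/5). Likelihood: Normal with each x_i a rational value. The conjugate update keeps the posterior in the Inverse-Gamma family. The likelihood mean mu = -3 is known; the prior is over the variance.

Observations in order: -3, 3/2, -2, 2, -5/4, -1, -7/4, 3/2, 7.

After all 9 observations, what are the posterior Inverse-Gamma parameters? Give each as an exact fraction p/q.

alpha=57/10, beta=7101/80

obs 1: x=-3 → posterior Inverse-Gamma(17/10, 6/5)
obs 2: x=3/2 → posterior Inverse-Gamma(11/5, 453/40)
obs 3: x=-2 → posterior Inverse-Gamma(27/10, 473/40)
obs 4: x=2 → posterior Inverse-Gamma(16/5, 973/40)
obs 5: x=-5/4 → posterior Inverse-Gamma(37/10, 4137/160)
obs 6: x=-1 → posterior Inverse-Gamma(21/5, 4457/160)
obs 7: x=-7/4 → posterior Inverse-Gamma(47/10, 2291/80)
obs 8: x=3/2 → posterior Inverse-Gamma(26/5, 3101/80)
obs 9: x=7 → posterior Inverse-Gamma(57/10, 7101/80)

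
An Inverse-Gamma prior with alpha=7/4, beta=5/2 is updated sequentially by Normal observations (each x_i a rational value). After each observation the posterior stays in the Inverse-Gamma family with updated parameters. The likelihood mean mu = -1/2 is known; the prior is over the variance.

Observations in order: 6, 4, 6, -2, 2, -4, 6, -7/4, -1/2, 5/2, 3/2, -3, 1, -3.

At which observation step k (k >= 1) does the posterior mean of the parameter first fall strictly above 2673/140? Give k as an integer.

obs 1: x=6 → posterior Inverse-Gamma(9/4, 189/8)
obs 2: x=4 → posterior Inverse-Gamma(11/4, 135/4)
obs 3: x=6 → posterior Inverse-Gamma(13/4, 439/8)
obs 4: x=-2 → posterior Inverse-Gamma(15/4, 56)
obs 5: x=2 → posterior Inverse-Gamma(17/4, 473/8)
obs 6: x=-4 → posterior Inverse-Gamma(19/4, 261/4)
obs 7: x=6 → posterior Inverse-Gamma(21/4, 691/8)
obs 8: x=-7/4 → posterior Inverse-Gamma(23/4, 2789/32)
obs 9: x=-1/2 → posterior Inverse-Gamma(25/4, 2789/32)
obs 10: x=5/2 → posterior Inverse-Gamma(27/4, 2933/32)
obs 11: x=3/2 → posterior Inverse-Gamma(29/4, 2997/32)
obs 12: x=-3 → posterior Inverse-Gamma(31/4, 3097/32)
obs 13: x=1 → posterior Inverse-Gamma(33/4, 3133/32)
obs 14: x=-3 → posterior Inverse-Gamma(35/4, 3233/32)

k = 2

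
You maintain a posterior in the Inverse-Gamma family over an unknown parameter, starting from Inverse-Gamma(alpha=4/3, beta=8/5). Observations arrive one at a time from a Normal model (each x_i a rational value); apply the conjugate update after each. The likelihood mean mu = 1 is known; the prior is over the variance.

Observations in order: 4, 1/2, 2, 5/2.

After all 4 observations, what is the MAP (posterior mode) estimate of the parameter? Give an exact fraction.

obs 1: x=4 → posterior Inverse-Gamma(11/6, 61/10)
obs 2: x=1/2 → posterior Inverse-Gamma(7/3, 249/40)
obs 3: x=2 → posterior Inverse-Gamma(17/6, 269/40)
obs 4: x=5/2 → posterior Inverse-Gamma(10/3, 157/20)

471/260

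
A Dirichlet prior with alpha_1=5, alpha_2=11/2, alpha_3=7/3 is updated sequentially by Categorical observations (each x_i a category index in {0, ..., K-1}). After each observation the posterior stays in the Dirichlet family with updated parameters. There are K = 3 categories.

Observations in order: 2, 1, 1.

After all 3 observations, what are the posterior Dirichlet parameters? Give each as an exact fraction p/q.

alpha_1=5, alpha_2=15/2, alpha_3=10/3

obs 1: x=2 → posterior Dirichlet(5, 11/2, 10/3)
obs 2: x=1 → posterior Dirichlet(5, 13/2, 10/3)
obs 3: x=1 → posterior Dirichlet(5, 15/2, 10/3)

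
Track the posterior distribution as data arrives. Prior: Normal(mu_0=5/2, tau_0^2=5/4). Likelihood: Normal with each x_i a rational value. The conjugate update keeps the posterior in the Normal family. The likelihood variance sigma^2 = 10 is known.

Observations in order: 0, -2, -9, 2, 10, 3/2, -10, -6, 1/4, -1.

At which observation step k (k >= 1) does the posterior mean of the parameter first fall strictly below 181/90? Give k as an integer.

k = 2

obs 1: x=0 → posterior Normal(20/9, 10/9)
obs 2: x=-2 → posterior Normal(9/5, 1)
obs 3: x=-9 → posterior Normal(9/11, 10/11)
obs 4: x=2 → posterior Normal(11/12, 5/6)
obs 5: x=10 → posterior Normal(21/13, 10/13)
obs 6: x=3/2 → posterior Normal(45/28, 5/7)
obs 7: x=-10 → posterior Normal(5/6, 2/3)
obs 8: x=-6 → posterior Normal(13/32, 5/8)
obs 9: x=1/4 → posterior Normal(27/68, 10/17)
obs 10: x=-1 → posterior Normal(23/72, 5/9)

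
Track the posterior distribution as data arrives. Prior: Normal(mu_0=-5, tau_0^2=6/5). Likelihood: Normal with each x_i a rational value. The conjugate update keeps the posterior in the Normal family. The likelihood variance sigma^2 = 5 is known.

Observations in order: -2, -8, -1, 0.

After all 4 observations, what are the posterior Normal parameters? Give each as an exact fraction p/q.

obs 1: x=-2 → posterior Normal(-137/31, 30/31)
obs 2: x=-8 → posterior Normal(-5, 30/37)
obs 3: x=-1 → posterior Normal(-191/43, 30/43)
obs 4: x=0 → posterior Normal(-191/49, 30/49)

mu_0=-191/49, tau_0^2=30/49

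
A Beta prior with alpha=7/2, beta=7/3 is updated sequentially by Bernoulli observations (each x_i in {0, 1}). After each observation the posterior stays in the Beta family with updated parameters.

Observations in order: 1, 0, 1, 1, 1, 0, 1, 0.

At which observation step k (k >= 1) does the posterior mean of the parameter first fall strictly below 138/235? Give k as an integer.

k = 2

obs 1: x=1 → posterior Beta(9/2, 7/3)
obs 2: x=0 → posterior Beta(9/2, 10/3)
obs 3: x=1 → posterior Beta(11/2, 10/3)
obs 4: x=1 → posterior Beta(13/2, 10/3)
obs 5: x=1 → posterior Beta(15/2, 10/3)
obs 6: x=0 → posterior Beta(15/2, 13/3)
obs 7: x=1 → posterior Beta(17/2, 13/3)
obs 8: x=0 → posterior Beta(17/2, 16/3)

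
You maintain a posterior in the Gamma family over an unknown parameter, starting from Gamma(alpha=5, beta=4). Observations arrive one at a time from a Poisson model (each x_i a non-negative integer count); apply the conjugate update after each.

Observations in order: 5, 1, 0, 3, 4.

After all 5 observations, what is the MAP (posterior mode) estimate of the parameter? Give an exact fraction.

17/9

obs 1: x=5 → posterior Gamma(10, 5)
obs 2: x=1 → posterior Gamma(11, 6)
obs 3: x=0 → posterior Gamma(11, 7)
obs 4: x=3 → posterior Gamma(14, 8)
obs 5: x=4 → posterior Gamma(18, 9)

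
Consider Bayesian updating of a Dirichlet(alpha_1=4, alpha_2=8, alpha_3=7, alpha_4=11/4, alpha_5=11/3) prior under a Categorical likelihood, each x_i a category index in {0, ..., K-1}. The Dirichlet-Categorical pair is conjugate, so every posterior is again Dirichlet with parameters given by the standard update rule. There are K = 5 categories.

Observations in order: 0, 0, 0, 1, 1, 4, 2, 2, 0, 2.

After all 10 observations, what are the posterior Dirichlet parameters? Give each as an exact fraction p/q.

obs 1: x=0 → posterior Dirichlet(5, 8, 7, 11/4, 11/3)
obs 2: x=0 → posterior Dirichlet(6, 8, 7, 11/4, 11/3)
obs 3: x=0 → posterior Dirichlet(7, 8, 7, 11/4, 11/3)
obs 4: x=1 → posterior Dirichlet(7, 9, 7, 11/4, 11/3)
obs 5: x=1 → posterior Dirichlet(7, 10, 7, 11/4, 11/3)
obs 6: x=4 → posterior Dirichlet(7, 10, 7, 11/4, 14/3)
obs 7: x=2 → posterior Dirichlet(7, 10, 8, 11/4, 14/3)
obs 8: x=2 → posterior Dirichlet(7, 10, 9, 11/4, 14/3)
obs 9: x=0 → posterior Dirichlet(8, 10, 9, 11/4, 14/3)
obs 10: x=2 → posterior Dirichlet(8, 10, 10, 11/4, 14/3)

alpha_1=8, alpha_2=10, alpha_3=10, alpha_4=11/4, alpha_5=14/3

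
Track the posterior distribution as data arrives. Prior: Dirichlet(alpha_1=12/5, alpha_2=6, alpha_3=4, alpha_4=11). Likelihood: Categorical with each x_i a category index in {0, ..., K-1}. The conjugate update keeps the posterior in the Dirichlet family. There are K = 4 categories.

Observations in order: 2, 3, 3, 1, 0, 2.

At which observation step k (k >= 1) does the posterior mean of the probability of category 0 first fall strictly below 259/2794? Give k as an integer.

obs 1: x=2 → posterior Dirichlet(12/5, 6, 5, 11)
obs 2: x=3 → posterior Dirichlet(12/5, 6, 5, 12)
obs 3: x=3 → posterior Dirichlet(12/5, 6, 5, 13)
obs 4: x=1 → posterior Dirichlet(12/5, 7, 5, 13)
obs 5: x=0 → posterior Dirichlet(17/5, 7, 5, 13)
obs 6: x=2 → posterior Dirichlet(17/5, 7, 6, 13)

k = 3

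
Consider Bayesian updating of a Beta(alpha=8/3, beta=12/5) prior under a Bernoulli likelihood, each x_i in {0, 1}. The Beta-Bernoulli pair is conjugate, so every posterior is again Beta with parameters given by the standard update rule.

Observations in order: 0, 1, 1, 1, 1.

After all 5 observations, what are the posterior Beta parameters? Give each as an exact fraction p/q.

obs 1: x=0 → posterior Beta(8/3, 17/5)
obs 2: x=1 → posterior Beta(11/3, 17/5)
obs 3: x=1 → posterior Beta(14/3, 17/5)
obs 4: x=1 → posterior Beta(17/3, 17/5)
obs 5: x=1 → posterior Beta(20/3, 17/5)

alpha=20/3, beta=17/5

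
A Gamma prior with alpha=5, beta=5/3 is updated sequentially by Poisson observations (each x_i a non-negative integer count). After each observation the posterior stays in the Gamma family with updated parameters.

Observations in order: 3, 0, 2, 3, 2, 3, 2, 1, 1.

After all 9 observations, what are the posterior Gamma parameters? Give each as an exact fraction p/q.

alpha=22, beta=32/3

obs 1: x=3 → posterior Gamma(8, 8/3)
obs 2: x=0 → posterior Gamma(8, 11/3)
obs 3: x=2 → posterior Gamma(10, 14/3)
obs 4: x=3 → posterior Gamma(13, 17/3)
obs 5: x=2 → posterior Gamma(15, 20/3)
obs 6: x=3 → posterior Gamma(18, 23/3)
obs 7: x=2 → posterior Gamma(20, 26/3)
obs 8: x=1 → posterior Gamma(21, 29/3)
obs 9: x=1 → posterior Gamma(22, 32/3)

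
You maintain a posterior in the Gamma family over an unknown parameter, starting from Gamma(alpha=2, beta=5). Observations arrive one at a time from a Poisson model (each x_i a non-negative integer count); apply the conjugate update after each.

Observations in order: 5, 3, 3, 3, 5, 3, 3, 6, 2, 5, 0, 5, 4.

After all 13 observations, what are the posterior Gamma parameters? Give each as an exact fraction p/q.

obs 1: x=5 → posterior Gamma(7, 6)
obs 2: x=3 → posterior Gamma(10, 7)
obs 3: x=3 → posterior Gamma(13, 8)
obs 4: x=3 → posterior Gamma(16, 9)
obs 5: x=5 → posterior Gamma(21, 10)
obs 6: x=3 → posterior Gamma(24, 11)
obs 7: x=3 → posterior Gamma(27, 12)
obs 8: x=6 → posterior Gamma(33, 13)
obs 9: x=2 → posterior Gamma(35, 14)
obs 10: x=5 → posterior Gamma(40, 15)
obs 11: x=0 → posterior Gamma(40, 16)
obs 12: x=5 → posterior Gamma(45, 17)
obs 13: x=4 → posterior Gamma(49, 18)

alpha=49, beta=18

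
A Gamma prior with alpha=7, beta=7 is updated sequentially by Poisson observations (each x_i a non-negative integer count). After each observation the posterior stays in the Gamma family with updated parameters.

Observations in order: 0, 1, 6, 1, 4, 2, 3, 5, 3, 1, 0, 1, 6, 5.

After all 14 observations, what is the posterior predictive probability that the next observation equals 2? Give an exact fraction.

327196472437262005104668677952445512460020539578496927683992535/1241269255460416380356841121196536052244530475222258540020236288

obs 1: x=0 → posterior Gamma(7, 8)
obs 2: x=1 → posterior Gamma(8, 9)
obs 3: x=6 → posterior Gamma(14, 10)
obs 4: x=1 → posterior Gamma(15, 11)
obs 5: x=4 → posterior Gamma(19, 12)
obs 6: x=2 → posterior Gamma(21, 13)
obs 7: x=3 → posterior Gamma(24, 14)
obs 8: x=5 → posterior Gamma(29, 15)
obs 9: x=3 → posterior Gamma(32, 16)
obs 10: x=1 → posterior Gamma(33, 17)
obs 11: x=0 → posterior Gamma(33, 18)
obs 12: x=1 → posterior Gamma(34, 19)
obs 13: x=6 → posterior Gamma(40, 20)
obs 14: x=5 → posterior Gamma(45, 21)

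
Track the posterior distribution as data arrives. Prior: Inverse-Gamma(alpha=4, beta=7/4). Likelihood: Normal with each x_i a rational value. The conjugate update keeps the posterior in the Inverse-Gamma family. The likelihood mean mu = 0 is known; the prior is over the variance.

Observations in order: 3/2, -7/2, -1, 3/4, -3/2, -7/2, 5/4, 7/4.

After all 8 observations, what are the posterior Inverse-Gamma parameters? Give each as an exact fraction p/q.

obs 1: x=3/2 → posterior Inverse-Gamma(9/2, 23/8)
obs 2: x=-7/2 → posterior Inverse-Gamma(5, 9)
obs 3: x=-1 → posterior Inverse-Gamma(11/2, 19/2)
obs 4: x=3/4 → posterior Inverse-Gamma(6, 313/32)
obs 5: x=-3/2 → posterior Inverse-Gamma(13/2, 349/32)
obs 6: x=-7/2 → posterior Inverse-Gamma(7, 545/32)
obs 7: x=5/4 → posterior Inverse-Gamma(15/2, 285/16)
obs 8: x=7/4 → posterior Inverse-Gamma(8, 619/32)

alpha=8, beta=619/32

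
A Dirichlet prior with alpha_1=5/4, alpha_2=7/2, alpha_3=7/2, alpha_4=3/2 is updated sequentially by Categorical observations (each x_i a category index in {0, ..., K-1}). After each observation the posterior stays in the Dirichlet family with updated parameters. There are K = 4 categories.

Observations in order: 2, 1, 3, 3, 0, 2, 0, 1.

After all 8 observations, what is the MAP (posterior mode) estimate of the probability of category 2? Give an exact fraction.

18/55

obs 1: x=2 → posterior Dirichlet(5/4, 7/2, 9/2, 3/2)
obs 2: x=1 → posterior Dirichlet(5/4, 9/2, 9/2, 3/2)
obs 3: x=3 → posterior Dirichlet(5/4, 9/2, 9/2, 5/2)
obs 4: x=3 → posterior Dirichlet(5/4, 9/2, 9/2, 7/2)
obs 5: x=0 → posterior Dirichlet(9/4, 9/2, 9/2, 7/2)
obs 6: x=2 → posterior Dirichlet(9/4, 9/2, 11/2, 7/2)
obs 7: x=0 → posterior Dirichlet(13/4, 9/2, 11/2, 7/2)
obs 8: x=1 → posterior Dirichlet(13/4, 11/2, 11/2, 7/2)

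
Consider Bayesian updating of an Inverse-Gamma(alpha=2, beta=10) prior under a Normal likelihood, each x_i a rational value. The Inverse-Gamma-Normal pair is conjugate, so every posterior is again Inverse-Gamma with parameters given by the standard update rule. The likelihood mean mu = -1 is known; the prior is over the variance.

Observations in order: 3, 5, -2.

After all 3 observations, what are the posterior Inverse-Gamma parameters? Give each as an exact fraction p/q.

alpha=7/2, beta=73/2

obs 1: x=3 → posterior Inverse-Gamma(5/2, 18)
obs 2: x=5 → posterior Inverse-Gamma(3, 36)
obs 3: x=-2 → posterior Inverse-Gamma(7/2, 73/2)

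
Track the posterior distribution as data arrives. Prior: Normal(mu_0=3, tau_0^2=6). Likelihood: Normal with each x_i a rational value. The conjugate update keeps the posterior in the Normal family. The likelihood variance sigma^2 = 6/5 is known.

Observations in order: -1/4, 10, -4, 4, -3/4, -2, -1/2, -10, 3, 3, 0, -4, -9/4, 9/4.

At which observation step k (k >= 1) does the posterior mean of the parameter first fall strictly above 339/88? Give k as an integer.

k = 2

obs 1: x=-1/4 → posterior Normal(7/24, 1)
obs 2: x=10 → posterior Normal(207/44, 6/11)
obs 3: x=-4 → posterior Normal(127/64, 3/8)
obs 4: x=4 → posterior Normal(69/28, 2/7)
obs 5: x=-3/4 → posterior Normal(24/13, 3/13)
obs 6: x=-2 → posterior Normal(38/31, 6/31)
obs 7: x=-1/2 → posterior Normal(71/72, 1/6)
obs 8: x=-10 → posterior Normal(-29/82, 6/41)
obs 9: x=3 → posterior Normal(1/92, 3/23)
obs 10: x=3 → posterior Normal(31/102, 2/17)
obs 11: x=0 → posterior Normal(31/112, 3/28)
obs 12: x=-4 → posterior Normal(-9/122, 6/61)
obs 13: x=-9/4 → posterior Normal(-21/88, 1/11)
obs 14: x=9/4 → posterior Normal(-9/142, 6/71)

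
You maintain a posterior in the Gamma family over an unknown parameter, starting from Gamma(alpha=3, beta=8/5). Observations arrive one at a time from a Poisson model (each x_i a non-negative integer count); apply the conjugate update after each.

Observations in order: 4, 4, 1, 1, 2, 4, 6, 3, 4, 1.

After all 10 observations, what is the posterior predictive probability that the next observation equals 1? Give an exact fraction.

obs 1: x=4 → posterior Gamma(7, 13/5)
obs 2: x=4 → posterior Gamma(11, 18/5)
obs 3: x=1 → posterior Gamma(12, 23/5)
obs 4: x=1 → posterior Gamma(13, 28/5)
obs 5: x=2 → posterior Gamma(15, 33/5)
obs 6: x=4 → posterior Gamma(19, 38/5)
obs 7: x=6 → posterior Gamma(25, 43/5)
obs 8: x=3 → posterior Gamma(28, 48/5)
obs 9: x=4 → posterior Gamma(32, 53/5)
obs 10: x=1 → posterior Gamma(33, 58/5)

857998398214802459348844772978054598866925776263144370339840/5017153941476928640223665498569372750120270548580514594008363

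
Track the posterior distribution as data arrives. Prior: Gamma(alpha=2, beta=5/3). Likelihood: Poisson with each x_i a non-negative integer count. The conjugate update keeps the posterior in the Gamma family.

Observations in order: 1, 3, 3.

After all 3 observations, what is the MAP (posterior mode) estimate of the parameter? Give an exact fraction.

obs 1: x=1 → posterior Gamma(3, 8/3)
obs 2: x=3 → posterior Gamma(6, 11/3)
obs 3: x=3 → posterior Gamma(9, 14/3)

12/7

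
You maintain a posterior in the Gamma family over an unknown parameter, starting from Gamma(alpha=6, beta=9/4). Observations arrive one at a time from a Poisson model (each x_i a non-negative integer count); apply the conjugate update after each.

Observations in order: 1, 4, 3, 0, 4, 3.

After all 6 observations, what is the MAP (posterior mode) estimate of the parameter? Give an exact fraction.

obs 1: x=1 → posterior Gamma(7, 13/4)
obs 2: x=4 → posterior Gamma(11, 17/4)
obs 3: x=3 → posterior Gamma(14, 21/4)
obs 4: x=0 → posterior Gamma(14, 25/4)
obs 5: x=4 → posterior Gamma(18, 29/4)
obs 6: x=3 → posterior Gamma(21, 33/4)

80/33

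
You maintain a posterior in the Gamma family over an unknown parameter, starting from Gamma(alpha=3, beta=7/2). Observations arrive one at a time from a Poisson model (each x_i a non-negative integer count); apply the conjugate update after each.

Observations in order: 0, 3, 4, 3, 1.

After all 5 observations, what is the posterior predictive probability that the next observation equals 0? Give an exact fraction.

obs 1: x=0 → posterior Gamma(3, 9/2)
obs 2: x=3 → posterior Gamma(6, 11/2)
obs 3: x=4 → posterior Gamma(10, 13/2)
obs 4: x=3 → posterior Gamma(13, 15/2)
obs 5: x=1 → posterior Gamma(14, 17/2)

168377826559400929/799006685782884121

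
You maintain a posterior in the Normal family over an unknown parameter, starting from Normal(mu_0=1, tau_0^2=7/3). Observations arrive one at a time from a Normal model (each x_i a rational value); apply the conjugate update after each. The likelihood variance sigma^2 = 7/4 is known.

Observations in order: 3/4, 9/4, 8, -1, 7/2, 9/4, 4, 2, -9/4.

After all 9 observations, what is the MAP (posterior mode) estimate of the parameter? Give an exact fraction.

obs 1: x=3/4 → posterior Normal(6/7, 1)
obs 2: x=9/4 → posterior Normal(15/11, 7/11)
obs 3: x=8 → posterior Normal(47/15, 7/15)
obs 4: x=-1 → posterior Normal(43/19, 7/19)
obs 5: x=7/2 → posterior Normal(57/23, 7/23)
obs 6: x=9/4 → posterior Normal(22/9, 7/27)
obs 7: x=4 → posterior Normal(82/31, 7/31)
obs 8: x=2 → posterior Normal(18/7, 1/5)
obs 9: x=-9/4 → posterior Normal(27/13, 7/39)

27/13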